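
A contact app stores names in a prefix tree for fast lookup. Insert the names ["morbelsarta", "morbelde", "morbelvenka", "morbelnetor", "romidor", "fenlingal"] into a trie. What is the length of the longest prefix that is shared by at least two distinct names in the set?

Equivalently: take the maximum, over all pairs, of their longest common prefix length.
"morbelde" and "morbelnetor" agree on "morbel" (6 characters) before diverging; nothing deeper is shared.
Longest shared-prefix length: 6

6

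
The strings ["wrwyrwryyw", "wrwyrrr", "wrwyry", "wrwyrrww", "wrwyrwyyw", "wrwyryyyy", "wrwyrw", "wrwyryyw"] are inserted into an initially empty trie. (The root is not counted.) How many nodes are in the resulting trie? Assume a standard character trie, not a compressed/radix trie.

22

Count nodes per top-level branch (shared prefixes stored once):
  'w'-branch (wrwyrrr, wrwyrrww, wrwyrw, wrwyrwryyw, wrwyrwyyw, wrwyry, wrwyryyw, wrwyryyyy): 22 nodes
Sum: 22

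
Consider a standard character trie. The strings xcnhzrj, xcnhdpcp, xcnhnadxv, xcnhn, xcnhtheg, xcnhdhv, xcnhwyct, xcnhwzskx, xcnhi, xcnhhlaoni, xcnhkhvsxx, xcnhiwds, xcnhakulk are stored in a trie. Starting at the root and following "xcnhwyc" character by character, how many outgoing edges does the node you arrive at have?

The children of the "xcnhwyc" node are the distinct next characters among strings starting with "xcnhwyc".
Characters that immediately follow "xcnhwyc" among the stored strings: {t}.
That node has 1 child edge.

1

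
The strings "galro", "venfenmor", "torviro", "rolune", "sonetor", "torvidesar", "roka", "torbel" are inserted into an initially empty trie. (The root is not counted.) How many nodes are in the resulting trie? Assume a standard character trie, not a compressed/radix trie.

Count nodes per top-level branch (shared prefixes stored once):
  'g'-branch (galro): 5 nodes
  'r'-branch (roka, rolune): 8 nodes
  's'-branch (sonetor): 7 nodes
  't'-branch (torbel, torvidesar, torviro): 15 nodes
  'v'-branch (venfenmor): 9 nodes
Sum: 44

44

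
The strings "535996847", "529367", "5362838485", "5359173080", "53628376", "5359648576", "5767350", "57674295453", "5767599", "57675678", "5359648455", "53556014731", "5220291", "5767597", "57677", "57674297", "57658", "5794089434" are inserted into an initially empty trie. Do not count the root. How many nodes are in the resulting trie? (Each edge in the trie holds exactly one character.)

84

For each word, the new-node count is its length minus the longest prefix already in the trie:
  "535996847" → 9 new (5, 3, 5, 9, 9, 6, 8, 4, 7)
  "529367" → prefix "5" already present; 5 new (2, 9, 3, 6, 7)
  "5362838485" → prefix "53" already present; 8 new (6, 2, 8, 3, 8, 4, 8, 5)
  "5359173080" → prefix "5359" already present; 6 new (1, 7, 3, 0, 8, 0)
  "53628376" → prefix "536283" already present; 2 new (7, 6)
  "5359648576" → prefix "5359" already present; 6 new (6, 4, 8, 5, 7, 6)
  "5767350" → prefix "5" already present; 6 new (7, 6, 7, 3, 5, 0)
  "57674295453" → prefix "5767" already present; 7 new (4, 2, 9, 5, 4, 5, 3)
  "5767599" → prefix "5767" already present; 3 new (5, 9, 9)
  "57675678" → prefix "57675" already present; 3 new (6, 7, 8)
  "5359648455" → prefix "5359648" already present; 3 new (4, 5, 5)
  "53556014731" → prefix "535" already present; 8 new (5, 6, 0, 1, 4, 7, 3, 1)
  "5220291" → prefix "52" already present; 5 new (2, 0, 2, 9, 1)
  "5767597" → prefix "576759" already present; 1 new (7)
  "57677" → prefix "5767" already present; 1 new (7)
  "57674297" → prefix "5767429" already present; 1 new (7)
  "57658" → prefix "576" already present; 2 new (5, 8)
  "5794089434" → prefix "57" already present; 8 new (9, 4, 0, 8, 9, 4, 3, 4)
Total nodes = 9 + 5 + 8 + 6 + 2 + 6 + 6 + 7 + 3 + 3 + 3 + 8 + 5 + 1 + 1 + 1 + 2 + 8 = 84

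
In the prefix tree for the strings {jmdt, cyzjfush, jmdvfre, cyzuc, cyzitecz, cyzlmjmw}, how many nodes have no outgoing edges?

A leaf is a node with no children — equivalently, the end of a word that is not a proper prefix of any other stored word.
Those words: "cyzitecz", "cyzjfush", "cyzlmjmw", "cyzuc", "jmdt", "jmdvfre"
Leaf count: 6

6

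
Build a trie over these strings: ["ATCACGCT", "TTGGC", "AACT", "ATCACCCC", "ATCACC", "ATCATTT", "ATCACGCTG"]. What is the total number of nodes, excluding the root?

23

Trie structure (* marks end of a word):
(root)
├─ A
│  ├─ A
│  │  └─ C
│  │     └─ T *
│  └─ T
│     └─ C
│        └─ A
│           ├─ C
│           │  ├─ C *
│           │  │  └─ C
│           │  │     └─ C *
│           │  └─ G
│           │     └─ C
│           │        └─ T *
│           │           └─ G *
│           └─ T
│              └─ T
│                 └─ T *
└─ T
   └─ T
      └─ G
         └─ G
            └─ C *
Counting every labelled node above: 23.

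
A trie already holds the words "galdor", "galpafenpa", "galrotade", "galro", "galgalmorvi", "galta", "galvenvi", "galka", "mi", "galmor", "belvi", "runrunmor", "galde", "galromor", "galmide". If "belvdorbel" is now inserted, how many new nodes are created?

6

Walking "belvdorbel" from the root, the first 4 characters ("belv") follow existing edges; "d" is the first miss.
New nodes needed: |"belvdorbel"| − 4 = 10 − 4 = 6.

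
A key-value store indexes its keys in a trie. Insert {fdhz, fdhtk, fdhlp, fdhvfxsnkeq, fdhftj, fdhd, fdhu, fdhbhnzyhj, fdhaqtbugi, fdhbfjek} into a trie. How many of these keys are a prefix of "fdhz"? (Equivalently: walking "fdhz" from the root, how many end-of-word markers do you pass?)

Check each prefix of "fdhz" against the stored set — each match is an end-marker on the path.
Prefixes of the query that are stored words: "fdhz"
Count: 1

1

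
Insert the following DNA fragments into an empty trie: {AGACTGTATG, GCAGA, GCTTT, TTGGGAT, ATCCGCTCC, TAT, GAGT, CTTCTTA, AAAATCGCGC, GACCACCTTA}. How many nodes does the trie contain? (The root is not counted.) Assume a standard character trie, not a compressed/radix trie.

Trace insertions, counting only characters that open a new branch:
  "AGACTGTATG" → 10 new (A, G, A, C, T, G, T, A, T, G)
  "GCAGA" → 5 new (G, C, A, G, A)
  "GCTTT" → prefix "GC" already present; 3 new (T, T, T)
  "TTGGGAT" → 7 new (T, T, G, G, G, A, T)
  "ATCCGCTCC" → prefix "A" already present; 8 new (T, C, C, G, C, T, C, C)
  "TAT" → prefix "T" already present; 2 new (A, T)
  "GAGT" → prefix "G" already present; 3 new (A, G, T)
  "CTTCTTA" → 7 new (C, T, T, C, T, T, A)
  "AAAATCGCGC" → prefix "A" already present; 9 new (A, A, A, T, C, G, C, G, C)
  "GACCACCTTA" → prefix "GA" already present; 8 new (C, C, A, C, C, T, T, A)
Total nodes = 10 + 5 + 3 + 7 + 8 + 2 + 3 + 7 + 9 + 8 = 62

62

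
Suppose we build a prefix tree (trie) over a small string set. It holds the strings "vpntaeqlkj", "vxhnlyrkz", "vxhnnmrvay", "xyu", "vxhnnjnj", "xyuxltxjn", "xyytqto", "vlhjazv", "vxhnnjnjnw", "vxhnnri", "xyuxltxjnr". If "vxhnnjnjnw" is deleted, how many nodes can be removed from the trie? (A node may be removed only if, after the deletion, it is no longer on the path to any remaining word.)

Walk "vxhnnjnjnw" from the leaf back toward the root, removing each node that no remaining word uses.
The suffix "nw" (2 nodes) is used only by "vxhnnjnjnw"; "vxhnnjnj" is itself a stored word, so pruning stops there.
Nodes removed: 2

2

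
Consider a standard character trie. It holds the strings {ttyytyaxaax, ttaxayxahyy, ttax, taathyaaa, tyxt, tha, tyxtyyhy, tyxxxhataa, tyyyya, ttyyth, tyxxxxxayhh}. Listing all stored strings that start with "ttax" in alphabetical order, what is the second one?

DFS of the "ttax" subtree visits, in order: "ttax", "ttaxayxahyy"
Position 2: ttaxayxahyy

ttaxayxahyy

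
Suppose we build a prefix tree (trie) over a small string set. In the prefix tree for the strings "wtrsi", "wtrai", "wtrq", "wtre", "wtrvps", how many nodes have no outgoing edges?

5

Leaves are exactly the stored words that no other stored word extends.
Those words: "wtrai", "wtre", "wtrq", "wtrsi", "wtrvps"
Leaf count: 5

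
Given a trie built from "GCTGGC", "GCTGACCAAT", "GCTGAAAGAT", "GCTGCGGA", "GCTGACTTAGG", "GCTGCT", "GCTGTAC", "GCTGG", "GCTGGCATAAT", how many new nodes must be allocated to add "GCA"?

"GC" is already a path in the trie; the remaining "A" must be added.
Each of the 1 remaining characters creates one node.

1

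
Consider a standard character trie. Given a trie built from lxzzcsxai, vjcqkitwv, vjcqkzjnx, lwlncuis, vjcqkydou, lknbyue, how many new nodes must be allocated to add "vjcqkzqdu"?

Walking "vjcqkzqdu" from the root, the first 6 characters ("vjcqkz") follow existing edges; "q" is the first miss.
Each of the 3 remaining characters creates one node.

3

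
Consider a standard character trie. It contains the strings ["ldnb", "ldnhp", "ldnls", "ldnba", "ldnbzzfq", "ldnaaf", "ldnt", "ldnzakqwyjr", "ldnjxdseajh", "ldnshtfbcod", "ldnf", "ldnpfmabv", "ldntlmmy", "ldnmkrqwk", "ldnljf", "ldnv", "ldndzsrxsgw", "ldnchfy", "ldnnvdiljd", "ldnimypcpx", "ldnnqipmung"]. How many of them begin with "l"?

21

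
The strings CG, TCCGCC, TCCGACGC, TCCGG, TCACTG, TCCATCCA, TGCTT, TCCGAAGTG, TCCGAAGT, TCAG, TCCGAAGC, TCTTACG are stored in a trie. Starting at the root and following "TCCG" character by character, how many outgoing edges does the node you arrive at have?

3

The children of the "TCCG" node are the distinct next characters among strings starting with "TCCG".
Characters that immediately follow "TCCG" among the stored strings: {A, C, G}.
That node has 3 child edges.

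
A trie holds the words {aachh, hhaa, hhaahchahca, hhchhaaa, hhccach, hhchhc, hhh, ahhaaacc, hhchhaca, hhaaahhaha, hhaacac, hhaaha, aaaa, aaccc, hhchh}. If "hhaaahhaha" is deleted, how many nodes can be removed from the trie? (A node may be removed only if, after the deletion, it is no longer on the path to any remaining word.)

A node on "hhaaahhaha"'s path can go only if nothing else ends at it or branches off below it.
The suffix "ahhaha" (6 nodes) is used only by "hhaaahhaha"; the node for "hhaa" still has the child "h", so pruning stops there.
Nodes removed: 6

6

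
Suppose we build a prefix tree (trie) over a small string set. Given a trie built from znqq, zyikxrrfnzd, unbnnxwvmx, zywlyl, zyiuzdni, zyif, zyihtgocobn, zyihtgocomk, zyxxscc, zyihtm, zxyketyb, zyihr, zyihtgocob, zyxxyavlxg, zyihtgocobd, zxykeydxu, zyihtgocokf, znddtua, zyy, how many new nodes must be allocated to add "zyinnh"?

3

"zyi" is already a path in the trie; the remaining "nnh" must be added.
New nodes needed: |"zyinnh"| − 3 = 6 − 3 = 3.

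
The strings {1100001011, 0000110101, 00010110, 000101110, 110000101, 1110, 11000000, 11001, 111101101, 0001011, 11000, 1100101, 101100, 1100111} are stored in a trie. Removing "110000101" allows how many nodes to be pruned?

0

After clearing the end-marker at "110000101", prune upward until reaching a node still needed by another word.
Every node on "110000101" is still needed (e.g. by "1100001011"), so nothing is freed.
Nodes removed: 0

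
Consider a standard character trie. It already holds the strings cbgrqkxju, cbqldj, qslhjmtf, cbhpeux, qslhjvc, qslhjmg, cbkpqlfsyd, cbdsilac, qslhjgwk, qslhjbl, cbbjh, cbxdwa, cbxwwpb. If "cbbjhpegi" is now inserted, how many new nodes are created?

4

"cbbjh" is already a path in the trie; the remaining "pegi" must be added.
So 9 − 5 = 4 new nodes.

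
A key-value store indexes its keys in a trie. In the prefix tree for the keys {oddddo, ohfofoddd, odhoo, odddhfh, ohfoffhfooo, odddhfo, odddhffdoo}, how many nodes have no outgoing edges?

7

Leaves are exactly the stored words that no other stored word extends.
Those words: "oddddo", "odddhffdoo", "odddhfh", "odddhfo", "odhoo", "ohfoffhfooo", "ohfofoddd"
Leaf count: 7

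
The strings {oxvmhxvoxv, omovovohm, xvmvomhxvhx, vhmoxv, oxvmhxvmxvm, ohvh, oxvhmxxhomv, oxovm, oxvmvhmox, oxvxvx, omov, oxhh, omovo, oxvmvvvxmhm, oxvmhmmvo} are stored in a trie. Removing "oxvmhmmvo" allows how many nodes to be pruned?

4

A node on "oxvmhmmvo"'s path can go only if nothing else ends at it or branches off below it.
The suffix "mmvo" (4 nodes) is used only by "oxvmhmmvo"; the node for "oxvmh" still has the child "x", so pruning stops there.
Nodes removed: 4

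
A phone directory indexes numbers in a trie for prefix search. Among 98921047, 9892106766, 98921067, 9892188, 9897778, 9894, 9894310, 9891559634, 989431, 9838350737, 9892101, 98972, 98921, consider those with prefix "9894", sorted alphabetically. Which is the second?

Words with prefix "9894", in lexicographic order: "9894", "989431", "9894310"
The 2nd is 989431.

989431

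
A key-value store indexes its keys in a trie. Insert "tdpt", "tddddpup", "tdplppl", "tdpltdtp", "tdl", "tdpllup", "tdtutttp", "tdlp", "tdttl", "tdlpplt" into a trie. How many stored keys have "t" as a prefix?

10

Filter for entries beginning with "t":
Matches: "tddddpup", "tdl", "tdlp", "tdlpplt", "tdpllup", "tdplppl", "tdpltdtp", "tdpt", "tdttl", "tdtutttp"
Count: 10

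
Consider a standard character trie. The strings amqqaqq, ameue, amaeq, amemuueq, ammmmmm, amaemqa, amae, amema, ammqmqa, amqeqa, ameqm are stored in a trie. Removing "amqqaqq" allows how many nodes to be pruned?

Walk "amqqaqq" from the leaf back toward the root, removing each node that no remaining word uses.
The suffix "qaqq" (4 nodes) is used only by "amqqaqq"; the node for "amq" still has the child "e", so pruning stops there.
Nodes removed: 4

4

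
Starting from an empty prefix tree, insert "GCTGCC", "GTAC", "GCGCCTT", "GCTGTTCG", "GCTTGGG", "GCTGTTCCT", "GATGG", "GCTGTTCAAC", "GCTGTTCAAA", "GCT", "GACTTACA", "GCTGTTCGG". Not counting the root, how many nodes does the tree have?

Count nodes per top-level branch (shared prefixes stored once):
  'G'-branch (GACTTACA, GATGG, GCGCCTT, GCT, GCTGCC, GCTGTTCAAA, GCTGTTCAAC, GCTGTTCCT, GCTGTTCG, GCTGTTCGG, GCTTGGG, GTAC): 39 nodes
Sum: 39

39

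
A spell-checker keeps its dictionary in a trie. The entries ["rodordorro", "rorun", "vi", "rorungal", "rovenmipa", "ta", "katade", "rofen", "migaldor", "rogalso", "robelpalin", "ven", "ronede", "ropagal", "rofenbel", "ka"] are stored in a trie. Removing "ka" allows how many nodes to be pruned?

0

After clearing the end-marker at "ka", prune upward until reaching a node still needed by another word.
Every node on "ka" is still needed (e.g. by "katade"), so nothing is freed.
Nodes removed: 0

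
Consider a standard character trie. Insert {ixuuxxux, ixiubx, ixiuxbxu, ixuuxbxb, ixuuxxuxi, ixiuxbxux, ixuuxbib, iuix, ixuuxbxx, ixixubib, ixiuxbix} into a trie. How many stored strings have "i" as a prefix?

11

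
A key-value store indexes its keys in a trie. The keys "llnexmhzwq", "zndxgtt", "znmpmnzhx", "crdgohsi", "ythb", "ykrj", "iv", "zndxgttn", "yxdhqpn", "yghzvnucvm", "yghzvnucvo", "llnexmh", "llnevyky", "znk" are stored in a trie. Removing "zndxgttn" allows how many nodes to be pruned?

1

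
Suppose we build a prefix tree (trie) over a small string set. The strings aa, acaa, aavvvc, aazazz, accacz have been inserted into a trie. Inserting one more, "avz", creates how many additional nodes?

2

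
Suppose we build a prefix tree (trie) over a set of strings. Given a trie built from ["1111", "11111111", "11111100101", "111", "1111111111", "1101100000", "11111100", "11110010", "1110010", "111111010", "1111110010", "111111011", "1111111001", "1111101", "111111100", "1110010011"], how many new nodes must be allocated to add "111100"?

Every character of "111100" already lies on an existing path (it is a prefix of some stored word).
No new nodes are needed: 0.

0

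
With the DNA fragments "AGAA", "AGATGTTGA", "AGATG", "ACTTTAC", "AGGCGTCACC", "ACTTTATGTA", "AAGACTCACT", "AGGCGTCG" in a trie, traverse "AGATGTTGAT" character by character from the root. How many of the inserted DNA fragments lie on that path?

2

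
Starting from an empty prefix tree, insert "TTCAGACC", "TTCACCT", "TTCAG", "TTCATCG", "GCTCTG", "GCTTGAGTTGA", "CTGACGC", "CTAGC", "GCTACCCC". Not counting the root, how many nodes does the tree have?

43

Insert word by word; a character creates a node only if that edge doesn't already exist:
  "TTCAGACC" → 8 new (T, T, C, A, G, A, C, C)
  "TTCACCT" → prefix "TTCA" already present; 3 new (C, C, T)
  "TTCAG" → prefix "TTCAG" already present; 0 new (none)
  "TTCATCG" → prefix "TTCA" already present; 3 new (T, C, G)
  "GCTCTG" → 6 new (G, C, T, C, T, G)
  "GCTTGAGTTGA" → prefix "GCT" already present; 8 new (T, G, A, G, T, T, G, A)
  "CTGACGC" → 7 new (C, T, G, A, C, G, C)
  "CTAGC" → prefix "CT" already present; 3 new (A, G, C)
  "GCTACCCC" → prefix "GCT" already present; 5 new (A, C, C, C, C)
Total nodes = 8 + 3 + 0 + 3 + 6 + 8 + 7 + 3 + 5 = 43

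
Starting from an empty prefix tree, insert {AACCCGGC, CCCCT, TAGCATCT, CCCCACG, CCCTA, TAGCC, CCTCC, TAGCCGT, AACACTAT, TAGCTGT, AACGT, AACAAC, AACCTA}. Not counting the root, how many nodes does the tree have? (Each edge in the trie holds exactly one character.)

46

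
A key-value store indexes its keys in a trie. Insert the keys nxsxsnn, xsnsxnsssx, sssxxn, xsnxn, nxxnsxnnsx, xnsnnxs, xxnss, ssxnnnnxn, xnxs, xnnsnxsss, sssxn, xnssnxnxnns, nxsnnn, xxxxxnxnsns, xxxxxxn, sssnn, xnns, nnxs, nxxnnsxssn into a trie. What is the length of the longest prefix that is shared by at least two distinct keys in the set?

5

The deepest shared node is where two words last agree before diverging.
"xxxxxnxnsns" and "xxxxxxn" agree on "xxxxx" (5 characters) before diverging; nothing deeper is shared.
Longest shared-prefix length: 5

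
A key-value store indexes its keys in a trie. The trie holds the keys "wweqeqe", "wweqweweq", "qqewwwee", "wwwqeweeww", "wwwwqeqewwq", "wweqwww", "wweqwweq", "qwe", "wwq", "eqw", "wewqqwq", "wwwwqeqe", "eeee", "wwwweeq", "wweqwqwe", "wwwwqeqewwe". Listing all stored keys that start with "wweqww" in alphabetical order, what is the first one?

Words with prefix "wweqww", in lexicographic order: "wweqwweq", "wweqwww"
Position 1: wweqwweq

wweqwweq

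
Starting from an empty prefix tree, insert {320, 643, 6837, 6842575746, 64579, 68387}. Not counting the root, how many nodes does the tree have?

22

For each word, the new-node count is its length minus the longest prefix already in the trie:
  "320" → 3 new (3, 2, 0)
  "643" → 3 new (6, 4, 3)
  "6837" → prefix "6" already present; 3 new (8, 3, 7)
  "6842575746" → prefix "68" already present; 8 new (4, 2, 5, 7, 5, 7, 4, 6)
  "64579" → prefix "64" already present; 3 new (5, 7, 9)
  "68387" → prefix "683" already present; 2 new (8, 7)
Total nodes = 3 + 3 + 3 + 8 + 3 + 2 = 22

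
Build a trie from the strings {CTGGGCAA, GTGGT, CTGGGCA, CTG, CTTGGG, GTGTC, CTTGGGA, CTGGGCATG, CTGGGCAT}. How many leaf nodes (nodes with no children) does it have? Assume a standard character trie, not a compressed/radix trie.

5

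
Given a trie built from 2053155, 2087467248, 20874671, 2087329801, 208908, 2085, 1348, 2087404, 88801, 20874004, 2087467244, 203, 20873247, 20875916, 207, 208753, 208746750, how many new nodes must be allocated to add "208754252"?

4

Walking "208754252" from the root, the first 5 characters ("20875") follow existing edges; "4" is the first miss.
So 9 − 5 = 4 new nodes.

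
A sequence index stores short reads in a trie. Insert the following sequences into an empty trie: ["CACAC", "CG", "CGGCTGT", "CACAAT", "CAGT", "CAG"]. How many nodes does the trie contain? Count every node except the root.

15

Insert word by word; a character creates a node only if that edge doesn't already exist:
  "CACAC" → 5 new (C, A, C, A, C)
  "CG" → prefix "C" already present; 1 new (G)
  "CGGCTGT" → prefix "CG" already present; 5 new (G, C, T, G, T)
  "CACAAT" → prefix "CACA" already present; 2 new (A, T)
  "CAGT" → prefix "CA" already present; 2 new (G, T)
  "CAG" → prefix "CAG" already present; 0 new (none)
Total nodes = 5 + 1 + 5 + 2 + 2 + 0 = 15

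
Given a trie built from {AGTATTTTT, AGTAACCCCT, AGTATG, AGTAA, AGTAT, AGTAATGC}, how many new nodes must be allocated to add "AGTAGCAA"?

"AGTA" is already a path in the trie; the remaining "GCAA" must be added.
New nodes needed: |"AGTAGCAA"| − 4 = 8 − 4 = 4.

4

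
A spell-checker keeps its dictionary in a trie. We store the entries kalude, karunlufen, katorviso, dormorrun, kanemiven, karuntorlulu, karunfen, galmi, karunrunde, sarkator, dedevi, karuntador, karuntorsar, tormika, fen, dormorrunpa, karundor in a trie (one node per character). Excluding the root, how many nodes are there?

92

For each word, the new-node count is its length minus the longest prefix already in the trie:
  "kalude" → 6 new (k, a, l, u, d, e)
  "karunlufen" → prefix "ka" already present; 8 new (r, u, n, l, u, f, e, n)
  "katorviso" → prefix "ka" already present; 7 new (t, o, r, v, i, s, o)
  "dormorrun" → 9 new (d, o, r, m, o, r, r, u, n)
  "kanemiven" → prefix "ka" already present; 7 new (n, e, m, i, v, e, n)
  "karuntorlulu" → prefix "karun" already present; 7 new (t, o, r, l, u, l, u)
  "karunfen" → prefix "karun" already present; 3 new (f, e, n)
  "galmi" → 5 new (g, a, l, m, i)
  "karunrunde" → prefix "karun" already present; 5 new (r, u, n, d, e)
  "sarkator" → 8 new (s, a, r, k, a, t, o, r)
  "dedevi" → prefix "d" already present; 5 new (e, d, e, v, i)
  "karuntador" → prefix "karunt" already present; 4 new (a, d, o, r)
  "karuntorsar" → prefix "karuntor" already present; 3 new (s, a, r)
  "tormika" → 7 new (t, o, r, m, i, k, a)
  "fen" → 3 new (f, e, n)
  "dormorrunpa" → prefix "dormorrun" already present; 2 new (p, a)
  "karundor" → prefix "karun" already present; 3 new (d, o, r)
Total nodes = 6 + 8 + 7 + 9 + 7 + 7 + 3 + 5 + 5 + 8 + 5 + 4 + 3 + 7 + 3 + 2 + 3 = 92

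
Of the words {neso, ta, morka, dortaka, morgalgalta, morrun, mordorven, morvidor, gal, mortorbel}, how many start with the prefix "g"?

1

Walk to "g"; the words in its subtree are exactly those with that prefix.
Matches: "gal"
Count: 1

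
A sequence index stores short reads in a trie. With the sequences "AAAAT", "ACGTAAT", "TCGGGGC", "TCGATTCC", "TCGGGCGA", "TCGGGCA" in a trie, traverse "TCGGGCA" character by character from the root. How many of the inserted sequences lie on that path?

1

Walk "TCGGGCA" from the root; an end-of-word marker is hit whenever a stored word is a prefix of "TCGGGCA".
Prefixes of the query that are stored words: "TCGGGCA"
Count: 1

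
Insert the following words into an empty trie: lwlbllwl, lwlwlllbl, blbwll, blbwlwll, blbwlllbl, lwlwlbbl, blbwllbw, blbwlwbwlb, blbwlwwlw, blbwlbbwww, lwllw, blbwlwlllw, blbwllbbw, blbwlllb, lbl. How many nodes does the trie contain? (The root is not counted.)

Count nodes per top-level branch (shared prefixes stored once):
  'b'-branch (blbwlbbwww, blbwll, blbwllbbw, blbwllbw, blbwlllb, blbwlllbl, blbwlwbwlb, blbwlwll, blbwlwlllw, blbwlwwlw): 30 nodes
  'l'-branch (lbl, lwlbllwl, lwllw, lwlwlbbl, lwlwlllbl): 21 nodes
Sum: 51

51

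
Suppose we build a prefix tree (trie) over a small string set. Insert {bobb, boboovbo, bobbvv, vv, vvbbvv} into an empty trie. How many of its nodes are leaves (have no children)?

Leaves are exactly the stored words that no other stored word extends.
Those words: "bobbvv", "boboovbo", "vvbbvv"
Leaf count: 3

3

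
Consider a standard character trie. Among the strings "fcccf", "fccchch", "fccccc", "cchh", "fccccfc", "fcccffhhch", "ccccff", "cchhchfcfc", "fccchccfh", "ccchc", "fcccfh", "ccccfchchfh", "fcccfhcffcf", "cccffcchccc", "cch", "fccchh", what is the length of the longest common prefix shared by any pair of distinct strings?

6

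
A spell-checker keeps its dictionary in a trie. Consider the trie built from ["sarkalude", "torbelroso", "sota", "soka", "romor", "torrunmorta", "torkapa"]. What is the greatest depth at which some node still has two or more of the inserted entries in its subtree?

The deepest shared node is where two words last agree before diverging.
e.g. "torbelroso" and "torkapa" share the prefix "tor" of length 3; no pair shares a longer one.
Longest shared-prefix length: 3

3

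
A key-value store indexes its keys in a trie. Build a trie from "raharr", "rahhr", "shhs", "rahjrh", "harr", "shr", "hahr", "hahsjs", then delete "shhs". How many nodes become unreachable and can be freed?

2

Walk "shhs" from the leaf back toward the root, removing each node that no remaining word uses.
The suffix "hs" (2 nodes) is used only by "shhs"; the node for "sh" still has the child "r", so pruning stops there.
Nodes removed: 2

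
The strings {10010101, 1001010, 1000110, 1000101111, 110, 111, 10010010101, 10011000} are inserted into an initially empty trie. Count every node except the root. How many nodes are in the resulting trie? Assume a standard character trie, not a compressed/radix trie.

30

Trie structure (* marks end of a word):
(root)
└─ 1
   ├─ 0
   │  └─ 0
   │     ├─ 0
   │     │  └─ 1
   │     │     ├─ 0
   │     │     │  └─ 1
   │     │     │     └─ 1
   │     │     │        └─ 1
   │     │     │           └─ 1 *
   │     │     └─ 1
   │     │        └─ 0 *
   │     └─ 1
   │        ├─ 0
   │        │  ├─ 0
   │        │  │  └─ 1
   │        │  │     └─ 0
   │        │  │        └─ 1
   │        │  │           └─ 0
   │        │  │              └─ 1 *
   │        │  └─ 1
   │        │     └─ 0 *
   │        │        └─ 1 *
   │        └─ 1
   │           └─ 0
   │              └─ 0
   │                 └─ 0 *
   └─ 1
      ├─ 0 *
      └─ 1 *
Counting every labelled node above: 30.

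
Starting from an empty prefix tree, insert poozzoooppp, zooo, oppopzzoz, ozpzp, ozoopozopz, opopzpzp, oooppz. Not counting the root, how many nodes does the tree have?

Insert word by word; a character creates a node only if that edge doesn't already exist:
  "poozzoooppp" → 11 new (p, o, o, z, z, o, o, o, p, p, p)
  "zooo" → 4 new (z, o, o, o)
  "oppopzzoz" → 9 new (o, p, p, o, p, z, z, o, z)
  "ozpzp" → prefix "o" already present; 4 new (z, p, z, p)
  "ozoopozopz" → prefix "oz" already present; 8 new (o, o, p, o, z, o, p, z)
  "opopzpzp" → prefix "op" already present; 6 new (o, p, z, p, z, p)
  "oooppz" → prefix "o" already present; 5 new (o, o, p, p, z)
Total nodes = 11 + 4 + 9 + 4 + 8 + 6 + 5 = 47

47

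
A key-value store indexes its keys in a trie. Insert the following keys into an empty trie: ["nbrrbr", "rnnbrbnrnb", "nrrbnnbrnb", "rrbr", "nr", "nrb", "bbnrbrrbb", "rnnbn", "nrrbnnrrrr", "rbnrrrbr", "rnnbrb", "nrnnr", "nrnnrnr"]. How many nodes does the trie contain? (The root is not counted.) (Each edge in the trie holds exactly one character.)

55

For each word, the new-node count is its length minus the longest prefix already in the trie:
  "nbrrbr" → 6 new (n, b, r, r, b, r)
  "rnnbrbnrnb" → 10 new (r, n, n, b, r, b, n, r, n, b)
  "nrrbnnbrnb" → prefix "n" already present; 9 new (r, r, b, n, n, b, r, n, b)
  "rrbr" → prefix "r" already present; 3 new (r, b, r)
  "nr" → prefix "nr" already present; 0 new (none)
  "nrb" → prefix "nr" already present; 1 new (b)
  "bbnrbrrbb" → 9 new (b, b, n, r, b, r, r, b, b)
  "rnnbn" → prefix "rnnb" already present; 1 new (n)
  "nrrbnnrrrr" → prefix "nrrbnn" already present; 4 new (r, r, r, r)
  "rbnrrrbr" → prefix "r" already present; 7 new (b, n, r, r, r, b, r)
  "rnnbrb" → prefix "rnnbrb" already present; 0 new (none)
  "nrnnr" → prefix "nr" already present; 3 new (n, n, r)
  "nrnnrnr" → prefix "nrnnr" already present; 2 new (n, r)
Total nodes = 6 + 10 + 9 + 3 + 0 + 1 + 9 + 1 + 4 + 7 + 0 + 3 + 2 = 55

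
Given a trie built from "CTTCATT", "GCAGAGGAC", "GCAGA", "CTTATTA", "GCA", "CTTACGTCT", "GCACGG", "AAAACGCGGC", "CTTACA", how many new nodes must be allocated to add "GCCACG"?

Walking "GCCACG" from the root, the first 2 characters ("GC") follow existing edges; "C" is the first miss.
So 6 − 2 = 4 new nodes.

4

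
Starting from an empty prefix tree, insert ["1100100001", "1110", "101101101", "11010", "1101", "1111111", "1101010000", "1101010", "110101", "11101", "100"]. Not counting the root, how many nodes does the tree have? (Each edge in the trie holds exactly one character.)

Count nodes per top-level branch (shared prefixes stored once):
  '1'-branch (100, 101101101, 1100100001, 1101, 11010, 110101, 1101010, 1101010000, 1110, 11101, 1111111): 33 nodes
Sum: 33

33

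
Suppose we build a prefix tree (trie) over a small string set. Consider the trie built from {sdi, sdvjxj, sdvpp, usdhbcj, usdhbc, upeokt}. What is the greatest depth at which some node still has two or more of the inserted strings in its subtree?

6

The deepest shared node is where two words last agree before diverging.
e.g. "usdhbc" and "usdhbcj" share the prefix "usdhbc" of length 6; no pair shares a longer one.
Longest shared-prefix length: 6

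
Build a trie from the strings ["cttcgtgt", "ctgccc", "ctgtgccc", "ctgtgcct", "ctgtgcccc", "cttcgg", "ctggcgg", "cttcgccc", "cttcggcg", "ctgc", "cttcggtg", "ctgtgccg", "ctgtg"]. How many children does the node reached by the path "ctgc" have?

1

Follow the path "ctgc" to its node, then look at its outgoing edges.
Characters that immediately follow "ctgc" among the stored strings: {c}.
That node has 1 child edge.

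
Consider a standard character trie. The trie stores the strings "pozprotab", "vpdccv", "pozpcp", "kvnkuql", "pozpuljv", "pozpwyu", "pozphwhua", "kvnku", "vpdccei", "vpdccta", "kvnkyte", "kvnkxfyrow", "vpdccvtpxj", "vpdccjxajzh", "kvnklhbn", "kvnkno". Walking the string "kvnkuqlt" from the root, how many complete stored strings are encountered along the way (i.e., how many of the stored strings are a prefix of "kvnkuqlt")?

2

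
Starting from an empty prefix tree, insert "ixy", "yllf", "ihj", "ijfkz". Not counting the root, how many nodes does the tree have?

13

Trie structure (* marks end of a word):
(root)
├─ i
│  ├─ h
│  │  └─ j *
│  ├─ j
│  │  └─ f
│  │     └─ k
│  │        └─ z *
│  └─ x
│     └─ y *
└─ y
   └─ l
      └─ l
         └─ f *
Counting every labelled node above: 13.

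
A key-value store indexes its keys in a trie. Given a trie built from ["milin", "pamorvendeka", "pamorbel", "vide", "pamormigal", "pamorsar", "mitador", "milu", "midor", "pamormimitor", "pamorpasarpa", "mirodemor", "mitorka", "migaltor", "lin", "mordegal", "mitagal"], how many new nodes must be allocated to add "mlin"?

3

"m" is already a path in the trie; the remaining "lin" must be added.
So 4 − 1 = 3 new nodes.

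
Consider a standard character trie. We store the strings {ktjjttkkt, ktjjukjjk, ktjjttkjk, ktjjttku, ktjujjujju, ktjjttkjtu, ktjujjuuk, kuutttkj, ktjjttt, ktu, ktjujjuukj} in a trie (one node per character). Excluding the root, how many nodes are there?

38

Trie structure (* marks end of a word):
(root)
└─ k
   ├─ t
   │  ├─ j
   │  │  ├─ j
   │  │  │  ├─ t
   │  │  │  │  └─ t
   │  │  │  │     ├─ k
   │  │  │  │     │  ├─ j
   │  │  │  │     │  │  ├─ k *
   │  │  │  │     │  │  └─ t
   │  │  │  │     │  │     └─ u *
   │  │  │  │     │  ├─ k
   │  │  │  │     │  │  └─ t *
   │  │  │  │     │  └─ u *
   │  │  │  │     └─ t *
   │  │  │  └─ u
   │  │  │     └─ k
   │  │  │        └─ j
   │  │  │           └─ j
   │  │  │              └─ k *
   │  │  └─ u
   │  │     └─ j
   │  │        └─ j
   │  │           └─ u
   │  │              ├─ j
   │  │              │  └─ j
   │  │              │     └─ u *
   │  │              └─ u
   │  │                 └─ k *
   │  │                    └─ j *
   │  └─ u *
   └─ u
      └─ u
         └─ t
            └─ t
               └─ t
                  └─ k
                     └─ j *
Counting every labelled node above: 38.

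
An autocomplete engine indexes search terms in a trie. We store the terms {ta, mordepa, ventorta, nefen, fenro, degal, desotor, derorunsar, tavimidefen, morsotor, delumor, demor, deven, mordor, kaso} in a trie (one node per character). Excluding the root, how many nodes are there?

Insert word by word; a character creates a node only if that edge doesn't already exist:
  "ta" → 2 new (t, a)
  "mordepa" → 7 new (m, o, r, d, e, p, a)
  "ventorta" → 8 new (v, e, n, t, o, r, t, a)
  "nefen" → 5 new (n, e, f, e, n)
  "fenro" → 5 new (f, e, n, r, o)
  "degal" → 5 new (d, e, g, a, l)
  "desotor" → prefix "de" already present; 5 new (s, o, t, o, r)
  "derorunsar" → prefix "de" already present; 8 new (r, o, r, u, n, s, a, r)
  "tavimidefen" → prefix "ta" already present; 9 new (v, i, m, i, d, e, f, e, n)
  "morsotor" → prefix "mor" already present; 5 new (s, o, t, o, r)
  "delumor" → prefix "de" already present; 5 new (l, u, m, o, r)
  "demor" → prefix "de" already present; 3 new (m, o, r)
  "deven" → prefix "de" already present; 3 new (v, e, n)
  "mordor" → prefix "mord" already present; 2 new (o, r)
  "kaso" → 4 new (k, a, s, o)
Total nodes = 2 + 7 + 8 + 5 + 5 + 5 + 5 + 8 + 9 + 5 + 5 + 3 + 3 + 2 + 4 = 76

76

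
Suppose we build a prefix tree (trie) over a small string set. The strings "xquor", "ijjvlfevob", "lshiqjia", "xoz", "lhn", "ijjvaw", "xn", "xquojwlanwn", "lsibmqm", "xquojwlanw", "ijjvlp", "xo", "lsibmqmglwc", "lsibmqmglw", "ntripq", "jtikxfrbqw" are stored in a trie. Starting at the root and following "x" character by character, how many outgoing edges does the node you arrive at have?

The children of the "x" node are the distinct next characters among strings starting with "x".
Characters that immediately follow "x" among the stored strings: {n, o, q}.
That node has 3 child edges.

3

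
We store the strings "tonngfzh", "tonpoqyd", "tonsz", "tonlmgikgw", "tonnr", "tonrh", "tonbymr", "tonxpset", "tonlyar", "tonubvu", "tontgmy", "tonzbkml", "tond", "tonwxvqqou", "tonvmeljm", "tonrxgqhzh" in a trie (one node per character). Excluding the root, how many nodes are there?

70

For each word, the new-node count is its length minus the longest prefix already in the trie:
  "tonngfzh" → 8 new (t, o, n, n, g, f, z, h)
  "tonpoqyd" → prefix "ton" already present; 5 new (p, o, q, y, d)
  "tonsz" → prefix "ton" already present; 2 new (s, z)
  "tonlmgikgw" → prefix "ton" already present; 7 new (l, m, g, i, k, g, w)
  "tonnr" → prefix "tonn" already present; 1 new (r)
  "tonrh" → prefix "ton" already present; 2 new (r, h)
  "tonbymr" → prefix "ton" already present; 4 new (b, y, m, r)
  "tonxpset" → prefix "ton" already present; 5 new (x, p, s, e, t)
  "tonlyar" → prefix "tonl" already present; 3 new (y, a, r)
  "tonubvu" → prefix "ton" already present; 4 new (u, b, v, u)
  "tontgmy" → prefix "ton" already present; 4 new (t, g, m, y)
  "tonzbkml" → prefix "ton" already present; 5 new (z, b, k, m, l)
  "tond" → prefix "ton" already present; 1 new (d)
  "tonwxvqqou" → prefix "ton" already present; 7 new (w, x, v, q, q, o, u)
  "tonvmeljm" → prefix "ton" already present; 6 new (v, m, e, l, j, m)
  "tonrxgqhzh" → prefix "tonr" already present; 6 new (x, g, q, h, z, h)
Total nodes = 8 + 5 + 2 + 7 + 1 + 2 + 4 + 5 + 3 + 4 + 4 + 5 + 1 + 7 + 6 + 6 = 70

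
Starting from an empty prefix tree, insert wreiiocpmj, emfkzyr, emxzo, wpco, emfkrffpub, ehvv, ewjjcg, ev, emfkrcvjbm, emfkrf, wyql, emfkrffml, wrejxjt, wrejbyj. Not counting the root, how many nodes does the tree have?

55

Count nodes per top-level branch (shared prefixes stored once):
  'e'-branch (ehvv, emfkrcvjbm, emfkrf, emfkrffml, emfkrffpub, emfkzyr, emxzo, ev, ewjjcg): 32 nodes
  'w'-branch (wpco, wreiiocpmj, wrejbyj, wrejxjt, wyql): 23 nodes
Sum: 55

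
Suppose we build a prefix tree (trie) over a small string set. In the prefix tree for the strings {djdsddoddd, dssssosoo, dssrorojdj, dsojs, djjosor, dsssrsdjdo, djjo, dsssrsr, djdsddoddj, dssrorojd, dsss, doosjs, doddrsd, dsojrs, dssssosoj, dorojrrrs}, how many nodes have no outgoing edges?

Leaves are exactly the stored words that no other stored word extends.
Those words: "djdsddoddd", "djdsddoddj", "djjosor", "doddrsd", "doosjs", "dorojrrrs", "dsojrs", "dsojs", "dssrorojdj", "dsssrsdjdo", "dsssrsr", "dssssosoj", "dssssosoo"
Leaf count: 13

13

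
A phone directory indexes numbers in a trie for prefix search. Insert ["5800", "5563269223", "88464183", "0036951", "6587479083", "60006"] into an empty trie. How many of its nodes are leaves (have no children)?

Leaves are exactly the stored words that no other stored word extends.
Those words: "0036951", "5563269223", "5800", "60006", "6587479083", "88464183"
Leaf count: 6

6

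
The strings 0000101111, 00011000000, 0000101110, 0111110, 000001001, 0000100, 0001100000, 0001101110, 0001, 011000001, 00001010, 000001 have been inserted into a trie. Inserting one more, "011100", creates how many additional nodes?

The longest prefix of "011100" already in the trie is "0111" (length 4).
So 6 − 4 = 2 new nodes.

2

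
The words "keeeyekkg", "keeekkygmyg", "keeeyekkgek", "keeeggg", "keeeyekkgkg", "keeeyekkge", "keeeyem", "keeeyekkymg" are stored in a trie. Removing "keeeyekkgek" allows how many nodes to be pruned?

A node on "keeeyekkgek"'s path can go only if nothing else ends at it or branches off below it.
The suffix "k" (1 node) is used only by "keeeyekkgek"; "keeeyekkge" is itself a stored word, so pruning stops there.
Nodes removed: 1

1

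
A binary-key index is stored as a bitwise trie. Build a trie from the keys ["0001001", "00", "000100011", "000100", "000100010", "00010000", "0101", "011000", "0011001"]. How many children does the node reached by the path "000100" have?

Follow the path "000100" to its node, then look at its outgoing edges.
Characters that immediately follow "000100" among the stored strings: {0, 1}.
That node has 2 child edges.

2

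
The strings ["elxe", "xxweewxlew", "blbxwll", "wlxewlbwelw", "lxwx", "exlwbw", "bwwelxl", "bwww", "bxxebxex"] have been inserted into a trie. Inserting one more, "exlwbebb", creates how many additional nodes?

3

Walking "exlwbebb" from the root, the first 5 characters ("exlwb") follow existing edges; "e" is the first miss.
Each of the 3 remaining characters creates one node.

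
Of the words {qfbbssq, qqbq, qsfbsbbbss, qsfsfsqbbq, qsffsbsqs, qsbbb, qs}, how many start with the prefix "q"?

Traverse to the node for "q", then collect every word in that subtree.
Matches: "qfbbssq", "qqbq", "qs", "qsbbb", "qsfbsbbbss", "qsffsbsqs", "qsfsfsqbbq"
Count: 7

7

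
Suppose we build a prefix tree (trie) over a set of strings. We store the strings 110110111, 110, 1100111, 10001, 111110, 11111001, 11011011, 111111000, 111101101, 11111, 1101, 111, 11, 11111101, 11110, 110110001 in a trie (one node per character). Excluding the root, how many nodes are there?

36

Insert word by word; a character creates a node only if that edge doesn't already exist:
  "110110111" → 9 new (1, 1, 0, 1, 1, 0, 1, 1, 1)
  "110" → prefix "110" already present; 0 new (none)
  "1100111" → prefix "110" already present; 4 new (0, 1, 1, 1)
  "10001" → prefix "1" already present; 4 new (0, 0, 0, 1)
  "111110" → prefix "11" already present; 4 new (1, 1, 1, 0)
  "11111001" → prefix "111110" already present; 2 new (0, 1)
  "11011011" → prefix "11011011" already present; 0 new (none)
  "111111000" → prefix "11111" already present; 4 new (1, 0, 0, 0)
  "111101101" → prefix "1111" already present; 5 new (0, 1, 1, 0, 1)
  "11111" → prefix "11111" already present; 0 new (none)
  "1101" → prefix "1101" already present; 0 new (none)
  "111" → prefix "111" already present; 0 new (none)
  "11" → prefix "11" already present; 0 new (none)
  "11111101" → prefix "1111110" already present; 1 new (1)
  "11110" → prefix "11110" already present; 0 new (none)
  "110110001" → prefix "110110" already present; 3 new (0, 0, 1)
Total nodes = 9 + 0 + 4 + 4 + 4 + 2 + 0 + 4 + 5 + 0 + 0 + 0 + 0 + 1 + 0 + 3 = 36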